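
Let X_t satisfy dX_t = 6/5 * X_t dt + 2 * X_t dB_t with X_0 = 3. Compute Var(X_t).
Var(X_t) = 9*(exp(4*t) - 1)*exp(12*t/5)

For GBM dX = mu X dt + sigma X dB with X_0 = x_0, apply Itô to Y = log X: dY = (mu - sigma^2/2) dt + sigma dB, so Y_t = log(x_0) + (mu - sigma^2/2) t + sigma B_t and hence X_t = x_0 * exp((mu - sigma^2/2) t + sigma B_t).
With mu = 6/5, sigma = 2, x_0 = 3, this gives:
  X_t = 3 * exp((-4/5) * t + (2) * B_t).
Since sigma*B_t ~ Normal(0, sigma^2 t), E[exp(sigma*B_t)] = exp(sigma^2 t / 2); so E[X_t] = x_0 * exp((mu - sigma^2/2) t) * exp(sigma^2 t / 2) = x_0 * exp(mu t) = 3*exp(6*t/5).
Var(X_t) = E[X_t^2] - (E[X_t])^2 = x_0^2 * exp(2 mu t) * (exp(sigma^2 t) - 1) = 9*(exp(4*t) - 1)*exp(12*t/5).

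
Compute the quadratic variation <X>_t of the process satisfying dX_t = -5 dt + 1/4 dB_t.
<X>_t = t/16

For an Itô process dX_t = a(t) dt + b(t) dB_t, the quadratic variation is <X>_t = int_0^t b(s)^2 ds (the drift term does not contribute). Here b(s) = 1/4, so
  b(s)^2 = 1/16.
Integrating from 0 to t:
  <X>_t = int_0^t (1/16) ds = t/16.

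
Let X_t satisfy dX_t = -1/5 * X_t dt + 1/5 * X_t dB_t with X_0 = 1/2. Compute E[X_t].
E[X_t] = exp(-t/5)/2

For GBM dX = mu X dt + sigma X dB with X_0 = x_0, apply Itô to Y = log X: dY = (mu - sigma^2/2) dt + sigma dB, so Y_t = log(x_0) + (mu - sigma^2/2) t + sigma B_t and hence X_t = x_0 * exp((mu - sigma^2/2) t + sigma B_t).
With mu = -1/5, sigma = 1/5, x_0 = 1/2, this gives:
  X_t = 1/2 * exp((-11/50) * t + (1/5) * B_t).
Since sigma*B_t ~ Normal(0, sigma^2 t), E[exp(sigma*B_t)] = exp(sigma^2 t / 2); so E[X_t] = x_0 * exp((mu - sigma^2/2) t) * exp(sigma^2 t / 2) = x_0 * exp(mu t) = exp(-t/5)/2.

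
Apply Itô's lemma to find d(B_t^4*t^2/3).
d(B_t^4*t^2/3) = (2*B_t^2*t*(B_t^2 + 3*t)/3) dt + (4*B_t^3*t^2/3) dB_t

Itô's formula for f(t, x): d f(t, B_t) = (f_t + (1/2) f_xx) dt + f_x dB_t. Compute partials of f(t, x) = t^2*x^4/3:
  f_t(t,x)  = 2*t*x^4/3
  f_x(t,x)  = 4*t^2*x^3/3
  f_xx(t,x) = 4*t^2*x^2
Assemble drift = f_t + (1/2) f_xx = 2*t*x^2*(3*t + x^2)/3 and diffusion = f_x = 4*t^2*x^3/3. Substituting x = B_t:
  d(B_t^4*t^2/3) = (2*B_t^2*t*(B_t^2 + 3*t)/3) dt + (4*B_t^3*t^2/3) dB_t.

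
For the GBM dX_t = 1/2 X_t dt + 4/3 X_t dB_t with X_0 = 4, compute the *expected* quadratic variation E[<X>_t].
E[<X>_t] = 256*exp(25*t/9)/25 - 256/25

<X>_t = int_0^t ((4/3) * X_s)^2 ds. Taking expectation inside the integral: E[<X>_t] = (4/3)^2 * int_0^t E[X_s^2] ds. For GBM, E[X_s^2] = x_0^2 * exp((2 mu + sigma^2) s). Integrating:
  E[<X>_t] = (4/3)^2 * 4^2 * (exp((2*(1/2) + (4/3)^2) t) - 1) / (2*(1/2) + (4/3)^2)
           = (4/3)^2 * 4^2 * (exp((25/9) t) - 1) / (25/9) = 256*exp(25*t/9)/25 - 256/25.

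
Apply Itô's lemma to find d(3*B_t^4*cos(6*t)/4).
d(3*B_t^4*cos(6*t)/4) = (9*B_t^2*(-B_t^2*sin(6*t) + cos(6*t))/2) dt + (3*B_t^3*cos(6*t)) dB_t

Itô's formula for f(t, x): d f(t, B_t) = (f_t + (1/2) f_xx) dt + f_x dB_t. Compute partials of f(t, x) = 3*x^4*cos(6*t)/4:
  f_t(t,x)  = -9*x^4*sin(6*t)/2
  f_x(t,x)  = 3*x^3*cos(6*t)
  f_xx(t,x) = 9*x^2*cos(6*t)
Assemble drift = f_t + (1/2) f_xx = 9*x^2*(-x^2*sin(6*t) + cos(6*t))/2 and diffusion = f_x = 3*x^3*cos(6*t). Substituting x = B_t:
  d(3*B_t^4*cos(6*t)/4) = (9*B_t^2*(-B_t^2*sin(6*t) + cos(6*t))/2) dt + (3*B_t^3*cos(6*t)) dB_t.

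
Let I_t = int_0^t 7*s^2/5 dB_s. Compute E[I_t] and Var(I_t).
E[I_t] = 0; Var(I_t) = 49*t^5/125

The Itô integral of a deterministic integrand f(s) has mean 0 because each increment f(s) * (B_{s+ds} - B_s) has mean 0. By the Itô isometry:
  Var( int_0^t f(s) dB_s ) = E[ (int_0^t f(s) dB_s)^2 ] = int_0^t f(s)^2 ds.
Here f(s) = 7*s^2/5, so f(s)^2 = 49*s^4/25. Integrate:
  int_0^t (49*s^4/25) ds = 49*t^5/125.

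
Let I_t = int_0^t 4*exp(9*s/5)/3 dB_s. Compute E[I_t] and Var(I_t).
E[I_t] = 0; Var(I_t) = 40*exp(18*t/5)/81 - 40/81

The Itô integral of a deterministic integrand f(s) has mean 0 because each increment f(s) * (B_{s+ds} - B_s) has mean 0. By the Itô isometry:
  Var( int_0^t f(s) dB_s ) = E[ (int_0^t f(s) dB_s)^2 ] = int_0^t f(s)^2 ds.
Here f(s) = 4*exp(9*s/5)/3, so f(s)^2 = 16*exp(18*s/5)/9. Integrate:
  int_0^t (16*exp(18*s/5)/9) ds = 40*exp(18*t/5)/81 - 40/81.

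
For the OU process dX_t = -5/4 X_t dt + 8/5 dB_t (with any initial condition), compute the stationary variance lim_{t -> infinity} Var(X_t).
lim Var(X_t) = 128/125

The OU SDE dX = -theta X dt + sigma dB admits the integrating factor exp(theta t): d(exp(theta t) X_t) = sigma exp(theta t) dB_t. Integrating from 0 to t gives X_t = x_0 * exp(-theta t) + sigma * int_0^t exp(-theta (t-s)) dB_s for any initial x_0. The Itô integral has variance (by the Itô isometry) sigma^2 * int_0^t exp(-2 theta (t - s)) ds = sigma^2 * (1 - exp(-2 theta t)) / (2 theta), independent of x_0.
With theta = 5/4, sigma = 8/5:
  Var(X_t) = (8/5)^2 * (1 - exp(-2*5/4 t)) / (2 * 5/4) = 128/125 - 128*exp(-5*t/2)/125.
As t -> infinity, exp(-2*5/4 t) -> 0, so the stationary variance is sigma^2 / (2 theta) = 128/125.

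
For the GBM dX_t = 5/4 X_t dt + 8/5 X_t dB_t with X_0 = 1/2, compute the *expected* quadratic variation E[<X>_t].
E[<X>_t] = 32*exp(253*t/50)/253 - 32/253

<X>_t = int_0^t ((8/5) * X_s)^2 ds. Taking expectation inside the integral: E[<X>_t] = (8/5)^2 * int_0^t E[X_s^2] ds. For GBM, E[X_s^2] = x_0^2 * exp((2 mu + sigma^2) s). Integrating:
  E[<X>_t] = (8/5)^2 * (1/2)^2 * (exp((2*(5/4) + (8/5)^2) t) - 1) / (2*(5/4) + (8/5)^2)
           = (8/5)^2 * (1/2)^2 * (exp((253/50) t) - 1) / (253/50) = 32*exp(253*t/50)/253 - 32/253.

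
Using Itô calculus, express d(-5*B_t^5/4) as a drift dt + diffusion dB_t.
d(-5*B_t^5/4) = (-25*B_t^3/2) dt + (-25*B_t^4/4) dB_t

Itô's formula for f(B_t) gives d f(B_t) = f'(B_t) dB_t + (1/2) f''(B_t) dt. Compute derivatives of f(x) = -5*x^5/4:
  f'(x)  = -25*x^4/4
  f''(x) = -25*x^3
Substitute x = B_t and multiply the f'' term by 1/2:
  drift     = (1/2) * (-25*x^3) evaluated at B_t = -25*B_t^3/2
  diffusion = (-25*x^4/4) evaluated at B_t = -25*B_t^4/4
Therefore d(-5*B_t^5/4) = (-25*B_t^3/2) dt + (-25*B_t^4/4) dB_t.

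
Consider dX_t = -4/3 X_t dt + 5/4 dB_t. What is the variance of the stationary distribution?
lim Var(X_t) = 75/128

The OU SDE dX = -theta X dt + sigma dB admits the integrating factor exp(theta t): d(exp(theta t) X_t) = sigma exp(theta t) dB_t. Integrating from 0 to t gives X_t = x_0 * exp(-theta t) + sigma * int_0^t exp(-theta (t-s)) dB_s for any initial x_0. The Itô integral has variance (by the Itô isometry) sigma^2 * int_0^t exp(-2 theta (t - s)) ds = sigma^2 * (1 - exp(-2 theta t)) / (2 theta), independent of x_0.
With theta = 4/3, sigma = 5/4:
  Var(X_t) = (5/4)^2 * (1 - exp(-2*4/3 t)) / (2 * 4/3) = 75/128 - 75*exp(-8*t/3)/128.
As t -> infinity, exp(-2*4/3 t) -> 0, so the stationary variance is sigma^2 / (2 theta) = 75/128.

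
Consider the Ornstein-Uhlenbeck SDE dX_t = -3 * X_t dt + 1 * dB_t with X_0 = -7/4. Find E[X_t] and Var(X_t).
E[X_t] = -7*exp(-3*t)/4; Var(X_t) = 1/6 - exp(-6*t)/6

The OU SDE dX = -theta X dt + sigma dB admits the integrating factor exp(theta t): d(exp(theta t) X_t) = sigma exp(theta t) dB_t. Integrating from 0 to t:
  X_t = x_0 * exp(-theta t) + sigma * int_0^t exp(-theta (t-s)) dB_s.
The Itô integral has mean 0 and (by the Itô isometry) variance sigma^2 * int_0^t exp(-2 theta (t - s)) ds = sigma^2 * (1 - exp(-2 theta t)) / (2 theta).
With theta = 3, sigma = 1, x_0 = -7/4:
  E[X_t] = -7/4 * exp(-3 t) = -7*exp(-3*t)/4
  Var(X_t) = (1)^2 * (1 - exp(-2*3 t)) / (2 * 3) = 1/6 - exp(-6*t)/6.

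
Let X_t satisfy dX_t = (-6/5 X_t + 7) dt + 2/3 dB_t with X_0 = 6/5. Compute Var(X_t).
Var(X_t) = 5/27 - 5*exp(-12*t/5)/27

The variance V(t) = Var(X_t) satisfies V'(t) = 2 a V(t) + c^2 with V(0) = 0 (drift coefficient is linear in X, diffusion is constant). With a = -6/5, c = 2/3, the solution is
  V(t) = (c^2 / (2 a)) * (exp(2 a t) - 1)
       = ((2/3)^2 / (2*(-6/5))) * (exp((-12/5) t) - 1)
       = 5/27 - 5*exp(-12*t/5)/27.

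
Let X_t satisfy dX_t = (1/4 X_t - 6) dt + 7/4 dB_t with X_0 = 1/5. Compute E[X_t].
E[X_t] = 24 - 119*exp(t/4)/5

Taking expectations and using E[dB_t] = 0, the mean m(t) = E[X_t] satisfies the ODE m'(t) = a m(t) + b with m(0) = x_0. With a = 1/4, b = -6, x_0 = 1/5, the solution is
  m(t) = x_0 * exp(a t) + (b/a) * (exp(a t) - 1)
       = (1/5) * exp((1/4) t) + ((-6)/(1/4)) * (exp((1/4) t) - 1)
       = 24 - 119*exp(t/4)/5.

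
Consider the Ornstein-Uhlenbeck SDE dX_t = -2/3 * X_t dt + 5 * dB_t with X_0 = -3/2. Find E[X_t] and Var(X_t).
E[X_t] = -3*exp(-2*t/3)/2; Var(X_t) = 75/4 - 75*exp(-4*t/3)/4

The OU SDE dX = -theta X dt + sigma dB admits the integrating factor exp(theta t): d(exp(theta t) X_t) = sigma exp(theta t) dB_t. Integrating from 0 to t:
  X_t = x_0 * exp(-theta t) + sigma * int_0^t exp(-theta (t-s)) dB_s.
The Itô integral has mean 0 and (by the Itô isometry) variance sigma^2 * int_0^t exp(-2 theta (t - s)) ds = sigma^2 * (1 - exp(-2 theta t)) / (2 theta).
With theta = 2/3, sigma = 5, x_0 = -3/2:
  E[X_t] = -3/2 * exp(-2/3 t) = -3*exp(-2*t/3)/2
  Var(X_t) = (5)^2 * (1 - exp(-2*2/3 t)) / (2 * 2/3) = 75/4 - 75*exp(-4*t/3)/4.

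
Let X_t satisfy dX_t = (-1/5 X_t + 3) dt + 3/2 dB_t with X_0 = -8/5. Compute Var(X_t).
Var(X_t) = 45/8 - 45*exp(-2*t/5)/8

The variance V(t) = Var(X_t) satisfies V'(t) = 2 a V(t) + c^2 with V(0) = 0 (drift coefficient is linear in X, diffusion is constant). With a = -1/5, c = 3/2, the solution is
  V(t) = (c^2 / (2 a)) * (exp(2 a t) - 1)
       = ((3/2)^2 / (2*(-1/5))) * (exp((-2/5) t) - 1)
       = 45/8 - 45*exp(-2*t/5)/8.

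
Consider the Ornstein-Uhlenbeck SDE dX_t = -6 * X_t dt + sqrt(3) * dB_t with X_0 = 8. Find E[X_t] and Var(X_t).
E[X_t] = 8*exp(-6*t); Var(X_t) = 1/4 - exp(-12*t)/4

The OU SDE dX = -theta X dt + sigma dB admits the integrating factor exp(theta t): d(exp(theta t) X_t) = sigma exp(theta t) dB_t. Integrating from 0 to t:
  X_t = x_0 * exp(-theta t) + sigma * int_0^t exp(-theta (t-s)) dB_s.
The Itô integral has mean 0 and (by the Itô isometry) variance sigma^2 * int_0^t exp(-2 theta (t - s)) ds = sigma^2 * (1 - exp(-2 theta t)) / (2 theta).
With theta = 6, sigma = sqrt(3), x_0 = 8:
  E[X_t] = 8 * exp(-6 t) = 8*exp(-6*t)
  Var(X_t) = (sqrt(3))^2 * (1 - exp(-2*6 t)) / (2 * 6) = 1/4 - exp(-12*t)/4.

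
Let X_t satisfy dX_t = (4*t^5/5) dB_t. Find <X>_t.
<X>_t = 16*t^11/275

For an Itô process dX_t = a(t) dt + b(t) dB_t, the quadratic variation is <X>_t = int_0^t b(s)^2 ds (the drift term does not contribute). Here b(s) = 4*s^5/5, so
  b(s)^2 = 16*s^10/25.
Integrating from 0 to t:
  <X>_t = int_0^t (16*s^10/25) ds = 16*t^11/275.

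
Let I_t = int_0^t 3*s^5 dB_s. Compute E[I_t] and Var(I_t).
E[I_t] = 0; Var(I_t) = 9*t^11/11

The Itô integral of a deterministic integrand f(s) has mean 0 because each increment f(s) * (B_{s+ds} - B_s) has mean 0. By the Itô isometry:
  Var( int_0^t f(s) dB_s ) = E[ (int_0^t f(s) dB_s)^2 ] = int_0^t f(s)^2 ds.
Here f(s) = 3*s^5, so f(s)^2 = 9*s^10. Integrate:
  int_0^t (9*s^10) ds = 9*t^11/11.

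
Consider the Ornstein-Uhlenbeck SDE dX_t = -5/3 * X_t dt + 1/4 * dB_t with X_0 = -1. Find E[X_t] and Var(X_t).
E[X_t] = -exp(-5*t/3); Var(X_t) = 3/160 - 3*exp(-10*t/3)/160

The OU SDE dX = -theta X dt + sigma dB admits the integrating factor exp(theta t): d(exp(theta t) X_t) = sigma exp(theta t) dB_t. Integrating from 0 to t:
  X_t = x_0 * exp(-theta t) + sigma * int_0^t exp(-theta (t-s)) dB_s.
The Itô integral has mean 0 and (by the Itô isometry) variance sigma^2 * int_0^t exp(-2 theta (t - s)) ds = sigma^2 * (1 - exp(-2 theta t)) / (2 theta).
With theta = 5/3, sigma = 1/4, x_0 = -1:
  E[X_t] = -1 * exp(-5/3 t) = -exp(-5*t/3)
  Var(X_t) = (1/4)^2 * (1 - exp(-2*5/3 t)) / (2 * 5/3) = 3/160 - 3*exp(-10*t/3)/160.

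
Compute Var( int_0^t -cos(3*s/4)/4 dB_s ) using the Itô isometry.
Var = t/32 + sin(3*t/2)/48

The Itô integral of a deterministic integrand f(s) has mean 0 because each increment f(s) * (B_{s+ds} - B_s) has mean 0. By the Itô isometry:
  Var( int_0^t f(s) dB_s ) = E[ (int_0^t f(s) dB_s)^2 ] = int_0^t f(s)^2 ds.
Here f(s) = -cos(3*s/4)/4, so f(s)^2 = cos(3*s/4)^2/16. Integrate:
  int_0^t (cos(3*s/4)^2/16) ds = t/32 + sin(3*t/2)/48.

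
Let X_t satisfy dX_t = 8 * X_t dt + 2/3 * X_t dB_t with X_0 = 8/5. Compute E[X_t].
E[X_t] = 8*exp(8*t)/5

For GBM dX = mu X dt + sigma X dB with X_0 = x_0, apply Itô to Y = log X: dY = (mu - sigma^2/2) dt + sigma dB, so Y_t = log(x_0) + (mu - sigma^2/2) t + sigma B_t and hence X_t = x_0 * exp((mu - sigma^2/2) t + sigma B_t).
With mu = 8, sigma = 2/3, x_0 = 8/5, this gives:
  X_t = 8/5 * exp((70/9) * t + (2/3) * B_t).
Since sigma*B_t ~ Normal(0, sigma^2 t), E[exp(sigma*B_t)] = exp(sigma^2 t / 2); so E[X_t] = x_0 * exp((mu - sigma^2/2) t) * exp(sigma^2 t / 2) = x_0 * exp(mu t) = 8*exp(8*t)/5.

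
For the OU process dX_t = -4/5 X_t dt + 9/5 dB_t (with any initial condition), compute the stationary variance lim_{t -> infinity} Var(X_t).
lim Var(X_t) = 81/40

The OU SDE dX = -theta X dt + sigma dB admits the integrating factor exp(theta t): d(exp(theta t) X_t) = sigma exp(theta t) dB_t. Integrating from 0 to t gives X_t = x_0 * exp(-theta t) + sigma * int_0^t exp(-theta (t-s)) dB_s for any initial x_0. The Itô integral has variance (by the Itô isometry) sigma^2 * int_0^t exp(-2 theta (t - s)) ds = sigma^2 * (1 - exp(-2 theta t)) / (2 theta), independent of x_0.
With theta = 4/5, sigma = 9/5:
  Var(X_t) = (9/5)^2 * (1 - exp(-2*4/5 t)) / (2 * 4/5) = 81/40 - 81*exp(-8*t/5)/40.
As t -> infinity, exp(-2*4/5 t) -> 0, so the stationary variance is sigma^2 / (2 theta) = 81/40.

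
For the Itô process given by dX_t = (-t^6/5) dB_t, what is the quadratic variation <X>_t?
<X>_t = t^13/325

For an Itô process dX_t = a(t) dt + b(t) dB_t, the quadratic variation is <X>_t = int_0^t b(s)^2 ds (the drift term does not contribute). Here b(s) = -s^6/5, so
  b(s)^2 = s^12/25.
Integrating from 0 to t:
  <X>_t = int_0^t (s^12/25) ds = t^13/325.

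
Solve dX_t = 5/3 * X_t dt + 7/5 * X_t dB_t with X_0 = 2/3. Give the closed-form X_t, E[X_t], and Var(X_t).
X_t = 2/3 * exp((103/150) t + (7/5) B_t); E[X_t] = 2*exp(5*t/3)/3; Var(X_t) = 4*(exp(49*t/25) - 1)*exp(10*t/3)/9

For GBM dX = mu X dt + sigma X dB with X_0 = x_0, apply Itô to Y = log X: dY = (mu - sigma^2/2) dt + sigma dB, so Y_t = log(x_0) + (mu - sigma^2/2) t + sigma B_t and hence X_t = x_0 * exp((mu - sigma^2/2) t + sigma B_t).
With mu = 5/3, sigma = 7/5, x_0 = 2/3, this gives:
  X_t = 2/3 * exp((103/150) * t + (7/5) * B_t).
Since sigma*B_t ~ Normal(0, sigma^2 t), E[exp(sigma*B_t)] = exp(sigma^2 t / 2); so E[X_t] = x_0 * exp((mu - sigma^2/2) t) * exp(sigma^2 t / 2) = x_0 * exp(mu t) = 2*exp(5*t/3)/3.
Var(X_t) = E[X_t^2] - (E[X_t])^2 = x_0^2 * exp(2 mu t) * (exp(sigma^2 t) - 1) = 4*(exp(49*t/25) - 1)*exp(10*t/3)/9.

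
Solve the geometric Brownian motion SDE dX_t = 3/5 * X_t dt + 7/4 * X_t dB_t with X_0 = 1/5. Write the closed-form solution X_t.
X_t = 1/5 * exp((-149/160) * t + (7/4) * B_t)

For GBM dX = mu X dt + sigma X dB with X_0 = x_0, apply Itô to Y = log X: dY = (mu - sigma^2/2) dt + sigma dB, so Y_t = log(x_0) + (mu - sigma^2/2) t + sigma B_t and hence X_t = x_0 * exp((mu - sigma^2/2) t + sigma B_t).
With mu = 3/5, sigma = 7/4, x_0 = 1/5, this gives:
  X_t = 1/5 * exp((-149/160) * t + (7/4) * B_t).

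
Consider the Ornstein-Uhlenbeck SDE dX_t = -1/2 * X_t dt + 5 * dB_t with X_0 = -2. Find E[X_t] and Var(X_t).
E[X_t] = -2*exp(-t/2); Var(X_t) = 25 - 25*exp(-t)

The OU SDE dX = -theta X dt + sigma dB admits the integrating factor exp(theta t): d(exp(theta t) X_t) = sigma exp(theta t) dB_t. Integrating from 0 to t:
  X_t = x_0 * exp(-theta t) + sigma * int_0^t exp(-theta (t-s)) dB_s.
The Itô integral has mean 0 and (by the Itô isometry) variance sigma^2 * int_0^t exp(-2 theta (t - s)) ds = sigma^2 * (1 - exp(-2 theta t)) / (2 theta).
With theta = 1/2, sigma = 5, x_0 = -2:
  E[X_t] = -2 * exp(-1/2 t) = -2*exp(-t/2)
  Var(X_t) = (5)^2 * (1 - exp(-2*1/2 t)) / (2 * 1/2) = 25 - 25*exp(-t).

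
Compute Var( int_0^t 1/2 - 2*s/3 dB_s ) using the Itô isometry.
Var = t*(16*t^2 - 36*t + 27)/108

The Itô integral of a deterministic integrand f(s) has mean 0 because each increment f(s) * (B_{s+ds} - B_s) has mean 0. By the Itô isometry:
  Var( int_0^t f(s) dB_s ) = E[ (int_0^t f(s) dB_s)^2 ] = int_0^t f(s)^2 ds.
Here f(s) = 1/2 - 2*s/3, so f(s)^2 = (4*s - 3)^2/36. Integrate:
  int_0^t ((4*s - 3)^2/36) ds = t*(16*t^2 - 36*t + 27)/108.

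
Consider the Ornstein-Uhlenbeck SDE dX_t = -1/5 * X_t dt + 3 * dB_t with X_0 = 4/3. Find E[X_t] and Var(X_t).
E[X_t] = 4*exp(-t/5)/3; Var(X_t) = 45/2 - 45*exp(-2*t/5)/2

The OU SDE dX = -theta X dt + sigma dB admits the integrating factor exp(theta t): d(exp(theta t) X_t) = sigma exp(theta t) dB_t. Integrating from 0 to t:
  X_t = x_0 * exp(-theta t) + sigma * int_0^t exp(-theta (t-s)) dB_s.
The Itô integral has mean 0 and (by the Itô isometry) variance sigma^2 * int_0^t exp(-2 theta (t - s)) ds = sigma^2 * (1 - exp(-2 theta t)) / (2 theta).
With theta = 1/5, sigma = 3, x_0 = 4/3:
  E[X_t] = 4/3 * exp(-1/5 t) = 4*exp(-t/5)/3
  Var(X_t) = (3)^2 * (1 - exp(-2*1/5 t)) / (2 * 1/5) = 45/2 - 45*exp(-2*t/5)/2.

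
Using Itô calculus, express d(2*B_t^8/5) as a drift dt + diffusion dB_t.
d(2*B_t^8/5) = (56*B_t^6/5) dt + (16*B_t^7/5) dB_t

Itô's formula for f(B_t) gives d f(B_t) = f'(B_t) dB_t + (1/2) f''(B_t) dt. Compute derivatives of f(x) = 2*x^8/5:
  f'(x)  = 16*x^7/5
  f''(x) = 112*x^6/5
Substitute x = B_t and multiply the f'' term by 1/2:
  drift     = (1/2) * (112*x^6/5) evaluated at B_t = 56*B_t^6/5
  diffusion = (16*x^7/5) evaluated at B_t = 16*B_t^7/5
Therefore d(2*B_t^8/5) = (56*B_t^6/5) dt + (16*B_t^7/5) dB_t.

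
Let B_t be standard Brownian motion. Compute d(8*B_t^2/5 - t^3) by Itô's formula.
d(8*B_t^2/5 - t^3) = (8/5 - 3*t^2) dt + (16*B_t/5) dB_t

Itô's formula for f(t, x): d f(t, B_t) = (f_t + (1/2) f_xx) dt + f_x dB_t. Compute partials of f(t, x) = -t^3 + 8*x^2/5:
  f_t(t,x)  = -3*t^2
  f_x(t,x)  = 16*x/5
  f_xx(t,x) = 16/5
Assemble drift = f_t + (1/2) f_xx = 8/5 - 3*t^2 and diffusion = f_x = 16*x/5. Substituting x = B_t:
  d(8*B_t^2/5 - t^3) = (8/5 - 3*t^2) dt + (16*B_t/5) dB_t.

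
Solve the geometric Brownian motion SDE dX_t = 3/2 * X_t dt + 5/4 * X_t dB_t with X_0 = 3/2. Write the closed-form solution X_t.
X_t = 3/2 * exp((23/32) * t + (5/4) * B_t)

For GBM dX = mu X dt + sigma X dB with X_0 = x_0, apply Itô to Y = log X: dY = (mu - sigma^2/2) dt + sigma dB, so Y_t = log(x_0) + (mu - sigma^2/2) t + sigma B_t and hence X_t = x_0 * exp((mu - sigma^2/2) t + sigma B_t).
With mu = 3/2, sigma = 5/4, x_0 = 3/2, this gives:
  X_t = 3/2 * exp((23/32) * t + (5/4) * B_t).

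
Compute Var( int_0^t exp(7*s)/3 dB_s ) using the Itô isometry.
Var = exp(14*t)/126 - 1/126

The Itô integral of a deterministic integrand f(s) has mean 0 because each increment f(s) * (B_{s+ds} - B_s) has mean 0. By the Itô isometry:
  Var( int_0^t f(s) dB_s ) = E[ (int_0^t f(s) dB_s)^2 ] = int_0^t f(s)^2 ds.
Here f(s) = exp(7*s)/3, so f(s)^2 = exp(14*s)/9. Integrate:
  int_0^t (exp(14*s)/9) ds = exp(14*t)/126 - 1/126.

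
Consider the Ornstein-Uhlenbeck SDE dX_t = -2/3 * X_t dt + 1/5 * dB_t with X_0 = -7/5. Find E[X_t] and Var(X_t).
E[X_t] = -7*exp(-2*t/3)/5; Var(X_t) = 3/100 - 3*exp(-4*t/3)/100

The OU SDE dX = -theta X dt + sigma dB admits the integrating factor exp(theta t): d(exp(theta t) X_t) = sigma exp(theta t) dB_t. Integrating from 0 to t:
  X_t = x_0 * exp(-theta t) + sigma * int_0^t exp(-theta (t-s)) dB_s.
The Itô integral has mean 0 and (by the Itô isometry) variance sigma^2 * int_0^t exp(-2 theta (t - s)) ds = sigma^2 * (1 - exp(-2 theta t)) / (2 theta).
With theta = 2/3, sigma = 1/5, x_0 = -7/5:
  E[X_t] = -7/5 * exp(-2/3 t) = -7*exp(-2*t/3)/5
  Var(X_t) = (1/5)^2 * (1 - exp(-2*2/3 t)) / (2 * 2/3) = 3/100 - 3*exp(-4*t/3)/100.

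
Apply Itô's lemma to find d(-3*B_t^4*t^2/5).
d(-3*B_t^4*t^2/5) = (6*B_t^2*t*(-B_t^2 - 3*t)/5) dt + (-12*B_t^3*t^2/5) dB_t

Itô's formula for f(t, x): d f(t, B_t) = (f_t + (1/2) f_xx) dt + f_x dB_t. Compute partials of f(t, x) = -3*t^2*x^4/5:
  f_t(t,x)  = -6*t*x^4/5
  f_x(t,x)  = -12*t^2*x^3/5
  f_xx(t,x) = -36*t^2*x^2/5
Assemble drift = f_t + (1/2) f_xx = 6*t*x^2*(-3*t - x^2)/5 and diffusion = f_x = -12*t^2*x^3/5. Substituting x = B_t:
  d(-3*B_t^4*t^2/5) = (6*B_t^2*t*(-B_t^2 - 3*t)/5) dt + (-12*B_t^3*t^2/5) dB_t.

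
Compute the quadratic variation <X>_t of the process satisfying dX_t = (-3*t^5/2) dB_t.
<X>_t = 9*t^11/44

For an Itô process dX_t = a(t) dt + b(t) dB_t, the quadratic variation is <X>_t = int_0^t b(s)^2 ds (the drift term does not contribute). Here b(s) = -3*s^5/2, so
  b(s)^2 = 9*s^10/4.
Integrating from 0 to t:
  <X>_t = int_0^t (9*s^10/4) ds = 9*t^11/44.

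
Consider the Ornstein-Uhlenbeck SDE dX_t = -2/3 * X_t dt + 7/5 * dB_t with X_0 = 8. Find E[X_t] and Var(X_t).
E[X_t] = 8*exp(-2*t/3); Var(X_t) = 147/100 - 147*exp(-4*t/3)/100

The OU SDE dX = -theta X dt + sigma dB admits the integrating factor exp(theta t): d(exp(theta t) X_t) = sigma exp(theta t) dB_t. Integrating from 0 to t:
  X_t = x_0 * exp(-theta t) + sigma * int_0^t exp(-theta (t-s)) dB_s.
The Itô integral has mean 0 and (by the Itô isometry) variance sigma^2 * int_0^t exp(-2 theta (t - s)) ds = sigma^2 * (1 - exp(-2 theta t)) / (2 theta).
With theta = 2/3, sigma = 7/5, x_0 = 8:
  E[X_t] = 8 * exp(-2/3 t) = 8*exp(-2*t/3)
  Var(X_t) = (7/5)^2 * (1 - exp(-2*2/3 t)) / (2 * 2/3) = 147/100 - 147*exp(-4*t/3)/100.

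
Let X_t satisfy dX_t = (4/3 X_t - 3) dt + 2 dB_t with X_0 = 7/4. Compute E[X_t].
E[X_t] = 9/4 - exp(4*t/3)/2

Taking expectations and using E[dB_t] = 0, the mean m(t) = E[X_t] satisfies the ODE m'(t) = a m(t) + b with m(0) = x_0. With a = 4/3, b = -3, x_0 = 7/4, the solution is
  m(t) = x_0 * exp(a t) + (b/a) * (exp(a t) - 1)
       = (7/4) * exp((4/3) t) + ((-3)/(4/3)) * (exp((4/3) t) - 1)
       = 9/4 - exp(4*t/3)/2.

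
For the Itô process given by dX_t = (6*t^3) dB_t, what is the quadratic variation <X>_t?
<X>_t = 36*t^7/7

For an Itô process dX_t = a(t) dt + b(t) dB_t, the quadratic variation is <X>_t = int_0^t b(s)^2 ds (the drift term does not contribute). Here b(s) = 6*s^3, so
  b(s)^2 = 36*s^6.
Integrating from 0 to t:
  <X>_t = int_0^t (36*s^6) ds = 36*t^7/7.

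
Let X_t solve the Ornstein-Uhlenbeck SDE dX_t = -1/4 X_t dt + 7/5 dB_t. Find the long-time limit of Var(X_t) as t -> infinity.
lim Var(X_t) = 98/25

The OU SDE dX = -theta X dt + sigma dB admits the integrating factor exp(theta t): d(exp(theta t) X_t) = sigma exp(theta t) dB_t. Integrating from 0 to t gives X_t = x_0 * exp(-theta t) + sigma * int_0^t exp(-theta (t-s)) dB_s for any initial x_0. The Itô integral has variance (by the Itô isometry) sigma^2 * int_0^t exp(-2 theta (t - s)) ds = sigma^2 * (1 - exp(-2 theta t)) / (2 theta), independent of x_0.
With theta = 1/4, sigma = 7/5:
  Var(X_t) = (7/5)^2 * (1 - exp(-2*1/4 t)) / (2 * 1/4) = 98/25 - 98*exp(-t/2)/25.
As t -> infinity, exp(-2*1/4 t) -> 0, so the stationary variance is sigma^2 / (2 theta) = 98/25.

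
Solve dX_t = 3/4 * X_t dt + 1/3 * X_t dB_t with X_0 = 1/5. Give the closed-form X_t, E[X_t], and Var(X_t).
X_t = 1/5 * exp((25/36) t + (1/3) B_t); E[X_t] = exp(3*t/4)/5; Var(X_t) = (exp(t/9) - 1)*exp(3*t/2)/25

For GBM dX = mu X dt + sigma X dB with X_0 = x_0, apply Itô to Y = log X: dY = (mu - sigma^2/2) dt + sigma dB, so Y_t = log(x_0) + (mu - sigma^2/2) t + sigma B_t and hence X_t = x_0 * exp((mu - sigma^2/2) t + sigma B_t).
With mu = 3/4, sigma = 1/3, x_0 = 1/5, this gives:
  X_t = 1/5 * exp((25/36) * t + (1/3) * B_t).
Since sigma*B_t ~ Normal(0, sigma^2 t), E[exp(sigma*B_t)] = exp(sigma^2 t / 2); so E[X_t] = x_0 * exp((mu - sigma^2/2) t) * exp(sigma^2 t / 2) = x_0 * exp(mu t) = exp(3*t/4)/5.
Var(X_t) = E[X_t^2] - (E[X_t])^2 = x_0^2 * exp(2 mu t) * (exp(sigma^2 t) - 1) = (exp(t/9) - 1)*exp(3*t/2)/25.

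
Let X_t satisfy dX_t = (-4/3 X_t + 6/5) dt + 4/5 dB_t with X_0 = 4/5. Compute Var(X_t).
Var(X_t) = 6/25 - 6*exp(-8*t/3)/25

The variance V(t) = Var(X_t) satisfies V'(t) = 2 a V(t) + c^2 with V(0) = 0 (drift coefficient is linear in X, diffusion is constant). With a = -4/3, c = 4/5, the solution is
  V(t) = (c^2 / (2 a)) * (exp(2 a t) - 1)
       = ((4/5)^2 / (2*(-4/3))) * (exp((-8/3) t) - 1)
       = 6/25 - 6*exp(-8*t/3)/25.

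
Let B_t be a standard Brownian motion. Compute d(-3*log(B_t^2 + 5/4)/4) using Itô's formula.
d(-3*log(B_t^2 + 5/4)/4) = (3*(4*B_t^2 - 5)/(4*B_t^2 + 5)^2) dt + (-6*B_t/(4*B_t^2 + 5)) dB_t

Itô's formula for f(B_t) gives d f(B_t) = f'(B_t) dB_t + (1/2) f''(B_t) dt. Compute derivatives of f(x) = -3*log(x^2 + 5/4)/4:
  f'(x)  = -6*x/(4*x^2 + 5)
  f''(x) = 6*(4*x^2 - 5)/(4*x^2 + 5)^2
Substitute x = B_t and multiply the f'' term by 1/2:
  drift     = (1/2) * (6*(4*x^2 - 5)/(4*x^2 + 5)^2) evaluated at B_t = 3*(4*B_t^2 - 5)/(4*B_t^2 + 5)^2
  diffusion = (-6*x/(4*x^2 + 5)) evaluated at B_t = -6*B_t/(4*B_t^2 + 5)
Therefore d(-3*log(B_t^2 + 5/4)/4) = (3*(4*B_t^2 - 5)/(4*B_t^2 + 5)^2) dt + (-6*B_t/(4*B_t^2 + 5)) dB_t.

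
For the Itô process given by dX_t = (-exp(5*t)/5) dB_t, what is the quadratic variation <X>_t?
<X>_t = exp(10*t)/250 - 1/250

For an Itô process dX_t = a(t) dt + b(t) dB_t, the quadratic variation is <X>_t = int_0^t b(s)^2 ds (the drift term does not contribute). Here b(s) = -exp(5*s)/5, so
  b(s)^2 = exp(10*s)/25.
Integrating from 0 to t:
  <X>_t = int_0^t (exp(10*s)/25) ds = exp(10*t)/250 - 1/250.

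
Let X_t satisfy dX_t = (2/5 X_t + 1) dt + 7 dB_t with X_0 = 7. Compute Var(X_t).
Var(X_t) = 245*exp(4*t/5)/4 - 245/4

The variance V(t) = Var(X_t) satisfies V'(t) = 2 a V(t) + c^2 with V(0) = 0 (drift coefficient is linear in X, diffusion is constant). With a = 2/5, c = 7, the solution is
  V(t) = (c^2 / (2 a)) * (exp(2 a t) - 1)
       = (7^2 / (2*(2/5))) * (exp((4/5) t) - 1)
       = 245*exp(4*t/5)/4 - 245/4.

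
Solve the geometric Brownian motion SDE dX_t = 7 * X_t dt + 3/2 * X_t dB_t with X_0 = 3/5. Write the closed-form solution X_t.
X_t = 3/5 * exp((47/8) * t + (3/2) * B_t)

For GBM dX = mu X dt + sigma X dB with X_0 = x_0, apply Itô to Y = log X: dY = (mu - sigma^2/2) dt + sigma dB, so Y_t = log(x_0) + (mu - sigma^2/2) t + sigma B_t and hence X_t = x_0 * exp((mu - sigma^2/2) t + sigma B_t).
With mu = 7, sigma = 3/2, x_0 = 3/5, this gives:
  X_t = 3/5 * exp((47/8) * t + (3/2) * B_t).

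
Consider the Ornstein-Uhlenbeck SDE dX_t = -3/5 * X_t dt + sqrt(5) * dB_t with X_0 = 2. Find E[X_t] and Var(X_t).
E[X_t] = 2*exp(-3*t/5); Var(X_t) = 25/6 - 25*exp(-6*t/5)/6

The OU SDE dX = -theta X dt + sigma dB admits the integrating factor exp(theta t): d(exp(theta t) X_t) = sigma exp(theta t) dB_t. Integrating from 0 to t:
  X_t = x_0 * exp(-theta t) + sigma * int_0^t exp(-theta (t-s)) dB_s.
The Itô integral has mean 0 and (by the Itô isometry) variance sigma^2 * int_0^t exp(-2 theta (t - s)) ds = sigma^2 * (1 - exp(-2 theta t)) / (2 theta).
With theta = 3/5, sigma = sqrt(5), x_0 = 2:
  E[X_t] = 2 * exp(-3/5 t) = 2*exp(-3*t/5)
  Var(X_t) = (sqrt(5))^2 * (1 - exp(-2*3/5 t)) / (2 * 3/5) = 25/6 - 25*exp(-6*t/5)/6.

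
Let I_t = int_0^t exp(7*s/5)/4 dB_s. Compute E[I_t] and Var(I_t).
E[I_t] = 0; Var(I_t) = 5*exp(14*t/5)/224 - 5/224

The Itô integral of a deterministic integrand f(s) has mean 0 because each increment f(s) * (B_{s+ds} - B_s) has mean 0. By the Itô isometry:
  Var( int_0^t f(s) dB_s ) = E[ (int_0^t f(s) dB_s)^2 ] = int_0^t f(s)^2 ds.
Here f(s) = exp(7*s/5)/4, so f(s)^2 = exp(14*s/5)/16. Integrate:
  int_0^t (exp(14*s/5)/16) ds = 5*exp(14*t/5)/224 - 5/224.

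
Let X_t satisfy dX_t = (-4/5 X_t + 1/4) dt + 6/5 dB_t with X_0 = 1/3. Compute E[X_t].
E[X_t] = 5/16 + exp(-4*t/5)/48

Taking expectations and using E[dB_t] = 0, the mean m(t) = E[X_t] satisfies the ODE m'(t) = a m(t) + b with m(0) = x_0. With a = -4/5, b = 1/4, x_0 = 1/3, the solution is
  m(t) = x_0 * exp(a t) + (b/a) * (exp(a t) - 1)
       = (1/3) * exp((-4/5) t) + ((1/4)/(-4/5)) * (exp((-4/5) t) - 1)
       = 5/16 + exp(-4*t/5)/48.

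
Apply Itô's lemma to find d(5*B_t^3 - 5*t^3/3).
d(5*B_t^3 - 5*t^3/3) = (15*B_t - 5*t^2) dt + (15*B_t^2) dB_t

Itô's formula for f(t, x): d f(t, B_t) = (f_t + (1/2) f_xx) dt + f_x dB_t. Compute partials of f(t, x) = -5*t^3/3 + 5*x^3:
  f_t(t,x)  = -5*t^2
  f_x(t,x)  = 15*x^2
  f_xx(t,x) = 30*x
Assemble drift = f_t + (1/2) f_xx = -5*t^2 + 15*x and diffusion = f_x = 15*x^2. Substituting x = B_t:
  d(5*B_t^3 - 5*t^3/3) = (15*B_t - 5*t^2) dt + (15*B_t^2) dB_t.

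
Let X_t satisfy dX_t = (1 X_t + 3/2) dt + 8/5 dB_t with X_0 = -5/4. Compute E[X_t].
E[X_t] = exp(t)/4 - 3/2

Taking expectations and using E[dB_t] = 0, the mean m(t) = E[X_t] satisfies the ODE m'(t) = a m(t) + b with m(0) = x_0. With a = 1, b = 3/2, x_0 = -5/4, the solution is
  m(t) = x_0 * exp(a t) + (b/a) * (exp(a t) - 1)
       = (-5/4) * exp(1 t) + ((3/2)/1) * (exp(1 t) - 1)
       = exp(t)/4 - 3/2.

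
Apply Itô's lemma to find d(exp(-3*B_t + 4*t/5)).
d(exp(-3*B_t + 4*t/5)) = (53*exp(-3*B_t + 4*t/5)/10) dt + (-3*exp(-3*B_t + 4*t/5)) dB_t

Itô's formula for f(t, x): d f(t, B_t) = (f_t + (1/2) f_xx) dt + f_x dB_t. Compute partials of f(t, x) = exp(4*t/5 - 3*x):
  f_t(t,x)  = 4*exp(4*t/5 - 3*x)/5
  f_x(t,x)  = -3*exp(4*t/5 - 3*x)
  f_xx(t,x) = 9*exp(4*t/5 - 3*x)
Assemble drift = f_t + (1/2) f_xx = 53*exp(4*t/5 - 3*x)/10 and diffusion = f_x = -3*exp(4*t/5 - 3*x). Substituting x = B_t:
  d(exp(-3*B_t + 4*t/5)) = (53*exp(-3*B_t + 4*t/5)/10) dt + (-3*exp(-3*B_t + 4*t/5)) dB_t.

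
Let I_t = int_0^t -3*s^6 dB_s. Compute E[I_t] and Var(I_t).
E[I_t] = 0; Var(I_t) = 9*t^13/13

The Itô integral of a deterministic integrand f(s) has mean 0 because each increment f(s) * (B_{s+ds} - B_s) has mean 0. By the Itô isometry:
  Var( int_0^t f(s) dB_s ) = E[ (int_0^t f(s) dB_s)^2 ] = int_0^t f(s)^2 ds.
Here f(s) = -3*s^6, so f(s)^2 = 9*s^12. Integrate:
  int_0^t (9*s^12) ds = 9*t^13/13.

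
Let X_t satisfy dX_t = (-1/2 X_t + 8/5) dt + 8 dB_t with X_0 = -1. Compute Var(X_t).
Var(X_t) = 64 - 64*exp(-t)

The variance V(t) = Var(X_t) satisfies V'(t) = 2 a V(t) + c^2 with V(0) = 0 (drift coefficient is linear in X, diffusion is constant). With a = -1/2, c = 8, the solution is
  V(t) = (c^2 / (2 a)) * (exp(2 a t) - 1)
       = (8^2 / (2*(-1/2))) * (exp((-1) t) - 1)
       = 64 - 64*exp(-t).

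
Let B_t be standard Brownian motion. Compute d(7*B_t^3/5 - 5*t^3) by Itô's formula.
d(7*B_t^3/5 - 5*t^3) = (21*B_t/5 - 15*t^2) dt + (21*B_t^2/5) dB_t

Itô's formula for f(t, x): d f(t, B_t) = (f_t + (1/2) f_xx) dt + f_x dB_t. Compute partials of f(t, x) = -5*t^3 + 7*x^3/5:
  f_t(t,x)  = -15*t^2
  f_x(t,x)  = 21*x^2/5
  f_xx(t,x) = 42*x/5
Assemble drift = f_t + (1/2) f_xx = -15*t^2 + 21*x/5 and diffusion = f_x = 21*x^2/5. Substituting x = B_t:
  d(7*B_t^3/5 - 5*t^3) = (21*B_t/5 - 15*t^2) dt + (21*B_t^2/5) dB_t.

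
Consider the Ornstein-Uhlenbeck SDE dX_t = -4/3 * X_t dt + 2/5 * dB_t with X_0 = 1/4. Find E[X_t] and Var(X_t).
E[X_t] = exp(-4*t/3)/4; Var(X_t) = 3/50 - 3*exp(-8*t/3)/50

The OU SDE dX = -theta X dt + sigma dB admits the integrating factor exp(theta t): d(exp(theta t) X_t) = sigma exp(theta t) dB_t. Integrating from 0 to t:
  X_t = x_0 * exp(-theta t) + sigma * int_0^t exp(-theta (t-s)) dB_s.
The Itô integral has mean 0 and (by the Itô isometry) variance sigma^2 * int_0^t exp(-2 theta (t - s)) ds = sigma^2 * (1 - exp(-2 theta t)) / (2 theta).
With theta = 4/3, sigma = 2/5, x_0 = 1/4:
  E[X_t] = 1/4 * exp(-4/3 t) = exp(-4*t/3)/4
  Var(X_t) = (2/5)^2 * (1 - exp(-2*4/3 t)) / (2 * 4/3) = 3/50 - 3*exp(-8*t/3)/50.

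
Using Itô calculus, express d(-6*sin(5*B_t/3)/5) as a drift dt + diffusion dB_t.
d(-6*sin(5*B_t/3)/5) = (5*sin(5*B_t/3)/3) dt + (-2*cos(5*B_t/3)) dB_t

Itô's formula for f(B_t) gives d f(B_t) = f'(B_t) dB_t + (1/2) f''(B_t) dt. Compute derivatives of f(x) = -6*sin(5*x/3)/5:
  f'(x)  = -2*cos(5*x/3)
  f''(x) = 10*sin(5*x/3)/3
Substitute x = B_t and multiply the f'' term by 1/2:
  drift     = (1/2) * (10*sin(5*x/3)/3) evaluated at B_t = 5*sin(5*B_t/3)/3
  diffusion = (-2*cos(5*x/3)) evaluated at B_t = -2*cos(5*B_t/3)
Therefore d(-6*sin(5*B_t/3)/5) = (5*sin(5*B_t/3)/3) dt + (-2*cos(5*B_t/3)) dB_t.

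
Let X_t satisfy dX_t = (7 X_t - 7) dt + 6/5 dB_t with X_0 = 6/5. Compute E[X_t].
E[X_t] = exp(7*t)/5 + 1

Taking expectations and using E[dB_t] = 0, the mean m(t) = E[X_t] satisfies the ODE m'(t) = a m(t) + b with m(0) = x_0. With a = 7, b = -7, x_0 = 6/5, the solution is
  m(t) = x_0 * exp(a t) + (b/a) * (exp(a t) - 1)
       = (6/5) * exp(7 t) + ((-7)/7) * (exp(7 t) - 1)
       = exp(7*t)/5 + 1.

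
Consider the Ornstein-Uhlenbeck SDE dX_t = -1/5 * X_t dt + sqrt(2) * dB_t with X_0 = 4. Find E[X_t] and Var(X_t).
E[X_t] = 4*exp(-t/5); Var(X_t) = 5 - 5*exp(-2*t/5)

The OU SDE dX = -theta X dt + sigma dB admits the integrating factor exp(theta t): d(exp(theta t) X_t) = sigma exp(theta t) dB_t. Integrating from 0 to t:
  X_t = x_0 * exp(-theta t) + sigma * int_0^t exp(-theta (t-s)) dB_s.
The Itô integral has mean 0 and (by the Itô isometry) variance sigma^2 * int_0^t exp(-2 theta (t - s)) ds = sigma^2 * (1 - exp(-2 theta t)) / (2 theta).
With theta = 1/5, sigma = sqrt(2), x_0 = 4:
  E[X_t] = 4 * exp(-1/5 t) = 4*exp(-t/5)
  Var(X_t) = (sqrt(2))^2 * (1 - exp(-2*1/5 t)) / (2 * 1/5) = 5 - 5*exp(-2*t/5).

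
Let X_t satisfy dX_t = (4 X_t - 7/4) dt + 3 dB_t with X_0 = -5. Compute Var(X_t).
Var(X_t) = 9*exp(8*t)/8 - 9/8

The variance V(t) = Var(X_t) satisfies V'(t) = 2 a V(t) + c^2 with V(0) = 0 (drift coefficient is linear in X, diffusion is constant). With a = 4, c = 3, the solution is
  V(t) = (c^2 / (2 a)) * (exp(2 a t) - 1)
       = (3^2 / (2*4)) * (exp(8 t) - 1)
       = 9*exp(8*t)/8 - 9/8.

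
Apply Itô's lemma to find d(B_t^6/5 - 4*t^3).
d(B_t^6/5 - 4*t^3) = (3*B_t^4 - 12*t^2) dt + (6*B_t^5/5) dB_t

Itô's formula for f(t, x): d f(t, B_t) = (f_t + (1/2) f_xx) dt + f_x dB_t. Compute partials of f(t, x) = -4*t^3 + x^6/5:
  f_t(t,x)  = -12*t^2
  f_x(t,x)  = 6*x^5/5
  f_xx(t,x) = 6*x^4
Assemble drift = f_t + (1/2) f_xx = -12*t^2 + 3*x^4 and diffusion = f_x = 6*x^5/5. Substituting x = B_t:
  d(B_t^6/5 - 4*t^3) = (3*B_t^4 - 12*t^2) dt + (6*B_t^5/5) dB_t.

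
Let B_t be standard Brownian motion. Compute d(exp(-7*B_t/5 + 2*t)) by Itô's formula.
d(exp(-7*B_t/5 + 2*t)) = (149*exp(-7*B_t/5 + 2*t)/50) dt + (-7*exp(-7*B_t/5 + 2*t)/5) dB_t

Itô's formula for f(t, x): d f(t, B_t) = (f_t + (1/2) f_xx) dt + f_x dB_t. Compute partials of f(t, x) = exp(2*t - 7*x/5):
  f_t(t,x)  = 2*exp(2*t - 7*x/5)
  f_x(t,x)  = -7*exp(2*t - 7*x/5)/5
  f_xx(t,x) = 49*exp(2*t - 7*x/5)/25
Assemble drift = f_t + (1/2) f_xx = 149*exp(2*t - 7*x/5)/50 and diffusion = f_x = -7*exp(2*t - 7*x/5)/5. Substituting x = B_t:
  d(exp(-7*B_t/5 + 2*t)) = (149*exp(-7*B_t/5 + 2*t)/50) dt + (-7*exp(-7*B_t/5 + 2*t)/5) dB_t.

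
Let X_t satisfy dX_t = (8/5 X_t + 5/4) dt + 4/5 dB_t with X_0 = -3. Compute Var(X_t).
Var(X_t) = exp(16*t/5)/5 - 1/5

The variance V(t) = Var(X_t) satisfies V'(t) = 2 a V(t) + c^2 with V(0) = 0 (drift coefficient is linear in X, diffusion is constant). With a = 8/5, c = 4/5, the solution is
  V(t) = (c^2 / (2 a)) * (exp(2 a t) - 1)
       = ((4/5)^2 / (2*(8/5))) * (exp((16/5) t) - 1)
       = exp(16*t/5)/5 - 1/5.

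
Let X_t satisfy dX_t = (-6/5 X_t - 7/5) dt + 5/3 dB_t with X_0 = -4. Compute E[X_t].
E[X_t] = -7/6 - 17*exp(-6*t/5)/6

Taking expectations and using E[dB_t] = 0, the mean m(t) = E[X_t] satisfies the ODE m'(t) = a m(t) + b with m(0) = x_0. With a = -6/5, b = -7/5, x_0 = -4, the solution is
  m(t) = x_0 * exp(a t) + (b/a) * (exp(a t) - 1)
       = (-4) * exp((-6/5) t) + ((-7/5)/(-6/5)) * (exp((-6/5) t) - 1)
       = -7/6 - 17*exp(-6*t/5)/6.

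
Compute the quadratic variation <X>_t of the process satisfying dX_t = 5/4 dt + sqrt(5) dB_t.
<X>_t = 5*t

For an Itô process dX_t = a(t) dt + b(t) dB_t, the quadratic variation is <X>_t = int_0^t b(s)^2 ds (the drift term does not contribute). Here b(s) = sqrt(5), so
  b(s)^2 = 5.
Integrating from 0 to t:
  <X>_t = int_0^t (5) ds = 5*t.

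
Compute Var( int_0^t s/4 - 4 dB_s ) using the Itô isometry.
Var = t*(t^2 - 48*t + 768)/48

The Itô integral of a deterministic integrand f(s) has mean 0 because each increment f(s) * (B_{s+ds} - B_s) has mean 0. By the Itô isometry:
  Var( int_0^t f(s) dB_s ) = E[ (int_0^t f(s) dB_s)^2 ] = int_0^t f(s)^2 ds.
Here f(s) = s/4 - 4, so f(s)^2 = (s - 16)^2/16. Integrate:
  int_0^t ((s - 16)^2/16) ds = t*(t^2 - 48*t + 768)/48.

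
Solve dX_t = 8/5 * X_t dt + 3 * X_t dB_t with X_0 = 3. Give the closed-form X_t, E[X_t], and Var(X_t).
X_t = 3 * exp((-29/10) t + (3) B_t); E[X_t] = 3*exp(8*t/5); Var(X_t) = 9*(exp(9*t) - 1)*exp(16*t/5)

For GBM dX = mu X dt + sigma X dB with X_0 = x_0, apply Itô to Y = log X: dY = (mu - sigma^2/2) dt + sigma dB, so Y_t = log(x_0) + (mu - sigma^2/2) t + sigma B_t and hence X_t = x_0 * exp((mu - sigma^2/2) t + sigma B_t).
With mu = 8/5, sigma = 3, x_0 = 3, this gives:
  X_t = 3 * exp((-29/10) * t + (3) * B_t).
Since sigma*B_t ~ Normal(0, sigma^2 t), E[exp(sigma*B_t)] = exp(sigma^2 t / 2); so E[X_t] = x_0 * exp((mu - sigma^2/2) t) * exp(sigma^2 t / 2) = x_0 * exp(mu t) = 3*exp(8*t/5).
Var(X_t) = E[X_t^2] - (E[X_t])^2 = x_0^2 * exp(2 mu t) * (exp(sigma^2 t) - 1) = 9*(exp(9*t) - 1)*exp(16*t/5).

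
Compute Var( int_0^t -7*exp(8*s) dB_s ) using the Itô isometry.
Var = 49*exp(16*t)/16 - 49/16

The Itô integral of a deterministic integrand f(s) has mean 0 because each increment f(s) * (B_{s+ds} - B_s) has mean 0. By the Itô isometry:
  Var( int_0^t f(s) dB_s ) = E[ (int_0^t f(s) dB_s)^2 ] = int_0^t f(s)^2 ds.
Here f(s) = -7*exp(8*s), so f(s)^2 = 49*exp(16*s). Integrate:
  int_0^t (49*exp(16*s)) ds = 49*exp(16*t)/16 - 49/16.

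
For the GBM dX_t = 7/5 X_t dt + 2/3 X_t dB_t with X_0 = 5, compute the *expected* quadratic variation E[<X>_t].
E[<X>_t] = 250*exp(146*t/45)/73 - 250/73

<X>_t = int_0^t ((2/3) * X_s)^2 ds. Taking expectation inside the integral: E[<X>_t] = (2/3)^2 * int_0^t E[X_s^2] ds. For GBM, E[X_s^2] = x_0^2 * exp((2 mu + sigma^2) s). Integrating:
  E[<X>_t] = (2/3)^2 * 5^2 * (exp((2*(7/5) + (2/3)^2) t) - 1) / (2*(7/5) + (2/3)^2)
           = (2/3)^2 * 5^2 * (exp((146/45) t) - 1) / (146/45) = 250*exp(146*t/45)/73 - 250/73.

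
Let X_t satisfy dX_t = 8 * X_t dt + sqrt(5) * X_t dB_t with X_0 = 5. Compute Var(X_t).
Var(X_t) = 25*(exp(5*t) - 1)*exp(16*t)

For GBM dX = mu X dt + sigma X dB with X_0 = x_0, apply Itô to Y = log X: dY = (mu - sigma^2/2) dt + sigma dB, so Y_t = log(x_0) + (mu - sigma^2/2) t + sigma B_t and hence X_t = x_0 * exp((mu - sigma^2/2) t + sigma B_t).
With mu = 8, sigma = sqrt(5), x_0 = 5, this gives:
  X_t = 5 * exp((11/2) * t + (sqrt(5)) * B_t).
Since sigma*B_t ~ Normal(0, sigma^2 t), E[exp(sigma*B_t)] = exp(sigma^2 t / 2); so E[X_t] = x_0 * exp((mu - sigma^2/2) t) * exp(sigma^2 t / 2) = x_0 * exp(mu t) = 5*exp(8*t).
Var(X_t) = E[X_t^2] - (E[X_t])^2 = x_0^2 * exp(2 mu t) * (exp(sigma^2 t) - 1) = 25*(exp(5*t) - 1)*exp(16*t).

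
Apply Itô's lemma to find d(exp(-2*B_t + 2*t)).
d(exp(-2*B_t + 2*t)) = (4*exp(-2*B_t + 2*t)) dt + (-2*exp(-2*B_t + 2*t)) dB_t

Itô's formula for f(t, x): d f(t, B_t) = (f_t + (1/2) f_xx) dt + f_x dB_t. Compute partials of f(t, x) = exp(2*t - 2*x):
  f_t(t,x)  = 2*exp(2*t - 2*x)
  f_x(t,x)  = -2*exp(2*t - 2*x)
  f_xx(t,x) = 4*exp(2*t - 2*x)
Assemble drift = f_t + (1/2) f_xx = 4*exp(2*t - 2*x) and diffusion = f_x = -2*exp(2*t - 2*x). Substituting x = B_t:
  d(exp(-2*B_t + 2*t)) = (4*exp(-2*B_t + 2*t)) dt + (-2*exp(-2*B_t + 2*t)) dB_t.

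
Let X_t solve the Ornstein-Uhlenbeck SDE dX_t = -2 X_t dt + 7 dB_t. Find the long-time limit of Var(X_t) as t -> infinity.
lim Var(X_t) = 49/4

The OU SDE dX = -theta X dt + sigma dB admits the integrating factor exp(theta t): d(exp(theta t) X_t) = sigma exp(theta t) dB_t. Integrating from 0 to t gives X_t = x_0 * exp(-theta t) + sigma * int_0^t exp(-theta (t-s)) dB_s for any initial x_0. The Itô integral has variance (by the Itô isometry) sigma^2 * int_0^t exp(-2 theta (t - s)) ds = sigma^2 * (1 - exp(-2 theta t)) / (2 theta), independent of x_0.
With theta = 2, sigma = 7:
  Var(X_t) = (7)^2 * (1 - exp(-2*2 t)) / (2 * 2) = 49/4 - 49*exp(-4*t)/4.
As t -> infinity, exp(-2*2 t) -> 0, so the stationary variance is sigma^2 / (2 theta) = 49/4.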